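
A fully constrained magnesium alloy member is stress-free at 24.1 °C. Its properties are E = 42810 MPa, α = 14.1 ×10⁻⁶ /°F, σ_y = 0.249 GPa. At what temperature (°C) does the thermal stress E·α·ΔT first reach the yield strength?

E = 42810 MPa = 42.81 GPa.
α = 14.1×10⁻⁶/°F × 9/5 = 25.4×10⁻⁶/K.
σ_y = 0.249 GPa = 249.0 MPa.
E·α·ΔT = 249.0 MPa ⇒ ΔT = 249.0 / (42.81×10³ × 25.4×10⁻⁶) = 229.2 K.
T = 24.1 + 229.2 = 253.3 °C.

253 °C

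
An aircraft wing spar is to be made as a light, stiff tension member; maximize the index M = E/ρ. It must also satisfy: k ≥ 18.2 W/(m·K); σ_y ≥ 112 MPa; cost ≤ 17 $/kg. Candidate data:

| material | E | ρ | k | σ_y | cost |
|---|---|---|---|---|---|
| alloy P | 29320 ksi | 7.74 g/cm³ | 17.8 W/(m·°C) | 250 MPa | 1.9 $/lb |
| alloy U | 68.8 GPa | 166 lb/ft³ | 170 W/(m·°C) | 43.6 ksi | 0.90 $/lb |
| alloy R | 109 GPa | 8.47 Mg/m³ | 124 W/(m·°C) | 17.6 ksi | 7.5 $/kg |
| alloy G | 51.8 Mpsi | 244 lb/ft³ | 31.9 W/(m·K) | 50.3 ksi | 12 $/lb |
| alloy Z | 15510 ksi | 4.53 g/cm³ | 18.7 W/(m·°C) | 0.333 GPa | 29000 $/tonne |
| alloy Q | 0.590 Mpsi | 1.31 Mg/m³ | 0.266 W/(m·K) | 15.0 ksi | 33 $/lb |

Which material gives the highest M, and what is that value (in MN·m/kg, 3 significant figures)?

Screen on constraints: k ≥ 18.2 W/(m·K); σ_y ≥ 112 MPa; cost ≤ 17 $/kg. Survivors: alloy U, alloy R.
Normalizing units and computing the index:
  alloy U: E = 68.80 GPa, ρ = 2659 kg/m³
  alloy R: E = 109.0 GPa, ρ = 8470 kg/m³
  alloy U: M = 25.9 MN·m/kg
  alloy R: M = 12.9 MN·m/kg
Alloy U has the largest M.

alloy U, M = 25.9 MN·m/kg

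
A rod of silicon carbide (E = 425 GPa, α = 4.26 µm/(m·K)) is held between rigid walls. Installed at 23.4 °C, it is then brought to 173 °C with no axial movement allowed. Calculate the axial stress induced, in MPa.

271 MPa

ΔT = 149.6 K. Constrained thermal stress σ = E·α·ΔT = 425.0×10³ MPa × 4.26×10⁻⁶ × 149.6 = 271 MPa (compressive).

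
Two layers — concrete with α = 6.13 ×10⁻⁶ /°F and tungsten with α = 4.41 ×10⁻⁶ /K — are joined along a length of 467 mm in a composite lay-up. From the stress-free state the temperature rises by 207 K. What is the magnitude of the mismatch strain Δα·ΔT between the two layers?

concrete: α = 6.13×10⁻⁶/°F × 9/5 = 11.0×10⁻⁶/K.
Δα = |11.0 − 4.41|×10⁻⁶/K = 6.62×10⁻⁶/K.
Mismatch strain = Δα·ΔT = 6.62×10⁻⁶ × 207.0 = 1.37×10⁻³.

1.37×10⁻³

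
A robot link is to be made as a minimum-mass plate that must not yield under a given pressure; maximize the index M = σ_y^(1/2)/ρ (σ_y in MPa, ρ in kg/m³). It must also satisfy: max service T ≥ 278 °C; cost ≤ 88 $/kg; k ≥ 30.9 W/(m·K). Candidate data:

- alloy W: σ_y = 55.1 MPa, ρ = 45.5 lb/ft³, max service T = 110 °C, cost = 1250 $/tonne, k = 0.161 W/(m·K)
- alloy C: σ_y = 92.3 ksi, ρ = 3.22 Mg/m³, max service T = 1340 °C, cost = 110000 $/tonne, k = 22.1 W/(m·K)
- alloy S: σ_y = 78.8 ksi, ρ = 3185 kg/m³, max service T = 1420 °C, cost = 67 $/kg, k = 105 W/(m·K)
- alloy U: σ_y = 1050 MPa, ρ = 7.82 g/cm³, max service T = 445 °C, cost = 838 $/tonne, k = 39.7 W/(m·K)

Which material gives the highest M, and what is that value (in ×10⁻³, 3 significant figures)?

alloy S, M = 7.32×10⁻³

Screen on constraints: max service T ≥ 278 °C; cost ≤ 88 $/kg; k ≥ 30.9 W/(m·K). Survivors: alloy S, alloy U.
In SI units:
  alloy S: σ_y = 543.3 MPa, ρ = 3185 kg/m³
  alloy U: σ_y = 1050 MPa, ρ = 7820 kg/m³
  alloy S: M = 7.32×10⁻³
  alloy U: M = 4.14×10⁻³
Highest index: alloy S.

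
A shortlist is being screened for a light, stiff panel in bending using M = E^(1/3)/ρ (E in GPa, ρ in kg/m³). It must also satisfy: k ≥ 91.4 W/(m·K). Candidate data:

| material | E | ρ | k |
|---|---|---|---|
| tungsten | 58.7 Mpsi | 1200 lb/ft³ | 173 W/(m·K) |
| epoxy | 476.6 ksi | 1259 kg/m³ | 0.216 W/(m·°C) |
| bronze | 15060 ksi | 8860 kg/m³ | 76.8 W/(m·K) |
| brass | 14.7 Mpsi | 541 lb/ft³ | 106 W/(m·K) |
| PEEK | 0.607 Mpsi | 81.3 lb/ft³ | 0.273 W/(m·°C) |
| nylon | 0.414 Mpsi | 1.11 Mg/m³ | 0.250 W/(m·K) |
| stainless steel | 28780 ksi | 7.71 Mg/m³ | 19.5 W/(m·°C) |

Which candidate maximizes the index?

Screen on constraints: k ≥ 91.4 W/(m·K). Survivors: tungsten, brass.
Normalizing units and computing the index:
  tungsten: E = 404.7 GPa, ρ = 19220 kg/m³
  brass: E = 101.4 GPa, ρ = 8666 kg/m³
  brass: M = 0.538×10⁻³
  tungsten: M = 0.385×10⁻³
Highest index: brass.

brass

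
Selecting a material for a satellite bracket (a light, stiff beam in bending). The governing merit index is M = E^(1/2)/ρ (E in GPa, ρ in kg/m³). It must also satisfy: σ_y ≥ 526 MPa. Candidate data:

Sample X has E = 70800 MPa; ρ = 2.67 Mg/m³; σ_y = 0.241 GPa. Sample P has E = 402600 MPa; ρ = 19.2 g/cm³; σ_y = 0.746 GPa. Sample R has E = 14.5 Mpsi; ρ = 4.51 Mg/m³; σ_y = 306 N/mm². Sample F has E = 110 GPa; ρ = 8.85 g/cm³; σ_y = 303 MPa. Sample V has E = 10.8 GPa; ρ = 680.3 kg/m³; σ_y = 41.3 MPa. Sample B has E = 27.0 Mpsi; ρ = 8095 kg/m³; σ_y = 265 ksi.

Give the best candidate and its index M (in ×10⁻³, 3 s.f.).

Screen on constraints: σ_y ≥ 526 MPa. Survivors: sample P, sample B.
Convert each candidate to consistent units, then evaluate M:
  sample P: E = 402.6 GPa, ρ = 19200 kg/m³
  sample B: E = 186.2 GPa, ρ = 8095 kg/m³
  sample B: M = 1.69×10⁻³
  sample P: M = 1.05×10⁻³
Sample B has the largest M.

sample B, M = 1.69×10⁻³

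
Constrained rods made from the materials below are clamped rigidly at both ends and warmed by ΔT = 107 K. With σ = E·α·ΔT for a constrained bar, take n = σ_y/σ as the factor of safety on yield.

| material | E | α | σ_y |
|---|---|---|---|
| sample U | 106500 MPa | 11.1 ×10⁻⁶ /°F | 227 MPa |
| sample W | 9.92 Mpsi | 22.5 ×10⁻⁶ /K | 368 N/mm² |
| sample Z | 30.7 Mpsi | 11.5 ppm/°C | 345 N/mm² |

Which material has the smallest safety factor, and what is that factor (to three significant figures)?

sample U, n = 0.997

Converting E to GPa, α to ×10⁻⁶/K, σ_y to MPa, then σ and n for each:
  sample U: E = 106.5, α = 20.0, σ_y = 227.0 → σ = 228 MPa, n = 0.997
  sample W: E = 68.40, α = 22.5, σ_y = 368.0 → σ = 165 MPa, n = 2.23
  sample Z: E = 211.7, α = 11.5, σ_y = 345.0 → σ = 260 MPa, n = 1.32
Smallest n: sample U with n = 0.997.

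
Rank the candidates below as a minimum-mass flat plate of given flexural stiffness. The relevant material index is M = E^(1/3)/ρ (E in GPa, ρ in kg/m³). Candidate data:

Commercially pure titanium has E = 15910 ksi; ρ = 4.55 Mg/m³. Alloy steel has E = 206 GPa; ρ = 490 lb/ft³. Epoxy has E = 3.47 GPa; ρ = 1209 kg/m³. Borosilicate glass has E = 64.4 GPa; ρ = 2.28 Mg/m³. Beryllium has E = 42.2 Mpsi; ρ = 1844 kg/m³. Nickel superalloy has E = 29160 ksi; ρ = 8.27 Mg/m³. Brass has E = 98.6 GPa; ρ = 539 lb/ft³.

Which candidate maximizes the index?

beryllium

Putting every candidate on a common basis:
  commercially pure titanium: E = 109.7 GPa, ρ = 4550 kg/m³
  alloy steel: E = 206.0 GPa, ρ = 7849 kg/m³
  epoxy: E = 3.470 GPa, ρ = 1209 kg/m³
  borosilicate glass: E = 64.40 GPa, ρ = 2280 kg/m³
  beryllium: E = 291.0 GPa, ρ = 1844 kg/m³
  nickel superalloy: E = 201.1 GPa, ρ = 8270 kg/m³
  brass: E = 98.60 GPa, ρ = 8634 kg/m³
  beryllium: M = 3.59×10⁻³
  borosilicate glass: M = 1.76×10⁻³
  epoxy: M = 1.25×10⁻³
  commercially pure titanium: M = 1.05×10⁻³
  alloy steel: M = 0.752×10⁻³
  nickel superalloy: M = 0.708×10⁻³
  brass: M = 0.535×10⁻³
Beryllium ranks first.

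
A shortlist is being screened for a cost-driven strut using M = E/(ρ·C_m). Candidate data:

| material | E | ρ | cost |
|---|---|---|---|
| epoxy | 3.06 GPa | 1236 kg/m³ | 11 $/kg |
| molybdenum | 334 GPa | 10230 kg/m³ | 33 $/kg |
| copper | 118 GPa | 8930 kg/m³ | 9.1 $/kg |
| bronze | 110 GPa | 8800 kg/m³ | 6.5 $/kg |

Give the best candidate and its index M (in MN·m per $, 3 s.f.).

Per-candidate index values:
  bronze: M = 1.92 MN·m per $
  copper: M = 1.45 MN·m per $
  molybdenum: M = 0.989 MN·m per $
  epoxy: M = 0.225 MN·m per $
Highest index: bronze.

bronze, M = 1.92 MN·m per $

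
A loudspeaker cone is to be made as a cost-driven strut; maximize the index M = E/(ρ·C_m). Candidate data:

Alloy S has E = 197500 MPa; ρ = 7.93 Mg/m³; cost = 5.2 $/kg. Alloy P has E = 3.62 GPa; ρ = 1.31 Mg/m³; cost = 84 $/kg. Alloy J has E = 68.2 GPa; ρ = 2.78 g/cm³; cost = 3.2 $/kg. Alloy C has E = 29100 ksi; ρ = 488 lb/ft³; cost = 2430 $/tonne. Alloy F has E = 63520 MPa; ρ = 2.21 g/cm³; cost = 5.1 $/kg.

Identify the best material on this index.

Convert each candidate to consistent units, then evaluate M:
  alloy S: E = 197.5 GPa, ρ = 7930 kg/m³, cost = 5.200 $/kg
  alloy P: E = 3.620 GPa, ρ = 1310 kg/m³, cost = 84.00 $/kg
  alloy J: E = 68.20 GPa, ρ = 2780 kg/m³, cost = 3.200 $/kg
  alloy C: E = 200.6 GPa, ρ = 7817 kg/m³, cost = 2.430 $/kg
  alloy F: E = 63.52 GPa, ρ = 2210 kg/m³, cost = 5.100 $/kg
  alloy C: M = 10.6 MN·m per $
  alloy J: M = 7.67 MN·m per $
  alloy F: M = 5.64 MN·m per $
  alloy S: M = 4.79 MN·m per $
  alloy P: M = 0.0329 MN·m per $
The maximum is for alloy C.

alloy C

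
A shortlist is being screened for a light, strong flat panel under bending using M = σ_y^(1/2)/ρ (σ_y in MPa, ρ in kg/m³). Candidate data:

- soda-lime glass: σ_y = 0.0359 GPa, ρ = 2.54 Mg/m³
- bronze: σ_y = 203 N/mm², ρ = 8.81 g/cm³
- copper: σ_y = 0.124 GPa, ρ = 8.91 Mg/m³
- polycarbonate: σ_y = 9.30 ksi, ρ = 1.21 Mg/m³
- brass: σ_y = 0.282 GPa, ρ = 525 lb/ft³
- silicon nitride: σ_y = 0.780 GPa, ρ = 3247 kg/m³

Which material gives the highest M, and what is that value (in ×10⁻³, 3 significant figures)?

silicon nitride, M = 8.60×10⁻³

After converting to SI:
  soda-lime glass: σ_y = 35.90 MPa, ρ = 2540 kg/m³
  bronze: σ_y = 203.0 MPa, ρ = 8810 kg/m³
  copper: σ_y = 124.0 MPa, ρ = 8910 kg/m³
  polycarbonate: σ_y = 64.12 MPa, ρ = 1210 kg/m³
  brass: σ_y = 282.0 MPa, ρ = 8410 kg/m³
  silicon nitride: σ_y = 780.0 MPa, ρ = 3247 kg/m³
  silicon nitride: M = 8.60×10⁻³
  polycarbonate: M = 6.62×10⁻³
  soda-lime glass: M = 2.36×10⁻³
  brass: M = 2.00×10⁻³
  bronze: M = 1.62×10⁻³
  copper: M = 1.25×10⁻³
Silicon nitride has the largest M.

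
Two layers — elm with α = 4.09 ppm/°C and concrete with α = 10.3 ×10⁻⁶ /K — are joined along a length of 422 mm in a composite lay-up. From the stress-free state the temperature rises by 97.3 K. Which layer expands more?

concrete

α(elm) = 4.09×10⁻⁶/K vs α(concrete) = 10.3×10⁻⁶/K.
Higher α expands more for the same ΔT: concrete.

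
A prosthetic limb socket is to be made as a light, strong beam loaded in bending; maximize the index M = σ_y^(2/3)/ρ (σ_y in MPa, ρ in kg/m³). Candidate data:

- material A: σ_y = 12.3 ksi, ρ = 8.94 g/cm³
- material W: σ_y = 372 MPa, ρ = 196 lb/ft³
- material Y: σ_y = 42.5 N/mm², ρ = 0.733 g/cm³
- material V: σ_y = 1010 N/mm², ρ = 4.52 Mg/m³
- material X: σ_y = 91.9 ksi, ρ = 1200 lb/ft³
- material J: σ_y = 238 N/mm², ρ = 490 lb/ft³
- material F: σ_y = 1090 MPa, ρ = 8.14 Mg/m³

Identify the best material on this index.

After converting to SI:
  material A: σ_y = 84.81 MPa, ρ = 8940 kg/m³
  material W: σ_y = 372.0 MPa, ρ = 3140 kg/m³
  material Y: σ_y = 42.50 MPa, ρ = 733.0 kg/m³
  material V: σ_y = 1010 MPa, ρ = 4520 kg/m³
  material X: σ_y = 633.6 MPa, ρ = 19220 kg/m³
  material J: σ_y = 238.0 MPa, ρ = 7849 kg/m³
  material F: σ_y = 1090 MPa, ρ = 8140 kg/m³
  material V: M = 22.3×10⁻³
  material Y: M = 16.6×10⁻³
  material W: M = 16.5×10⁻³
  material F: M = 13.0×10⁻³
  material J: M = 4.89×10⁻³
  material X: M = 3.84×10⁻³
  material A: M = 2.16×10⁻³
Highest index: material V.

material V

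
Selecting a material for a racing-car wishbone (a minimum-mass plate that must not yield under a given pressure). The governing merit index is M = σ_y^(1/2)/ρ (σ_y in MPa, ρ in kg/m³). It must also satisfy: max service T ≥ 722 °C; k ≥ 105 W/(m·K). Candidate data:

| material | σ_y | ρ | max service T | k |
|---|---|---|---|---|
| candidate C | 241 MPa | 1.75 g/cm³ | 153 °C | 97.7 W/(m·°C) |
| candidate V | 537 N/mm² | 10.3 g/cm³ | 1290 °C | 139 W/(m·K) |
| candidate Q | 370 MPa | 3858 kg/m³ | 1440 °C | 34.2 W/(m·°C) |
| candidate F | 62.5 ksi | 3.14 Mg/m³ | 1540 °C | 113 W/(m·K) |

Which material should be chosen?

Screen on constraints: max service T ≥ 722 °C; k ≥ 105 W/(m·K). Survivors: candidate V, candidate F.
Normalizing units and computing the index:
  candidate V: σ_y = 537.0 MPa, ρ = 10300 kg/m³
  candidate F: σ_y = 430.9 MPa, ρ = 3140 kg/m³
  candidate F: M = 6.61×10⁻³
  candidate V: M = 2.25×10⁻³
Highest index: candidate F.

candidate F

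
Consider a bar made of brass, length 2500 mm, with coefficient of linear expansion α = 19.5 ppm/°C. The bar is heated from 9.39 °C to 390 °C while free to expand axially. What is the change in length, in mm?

18.6 mm

ΔT = 390 − 9.39 = 380.6 K.
ΔL = α·L₀·ΔT = 19.5×10⁻⁶ × 2500 mm × 380.6 K = 18.6 mm.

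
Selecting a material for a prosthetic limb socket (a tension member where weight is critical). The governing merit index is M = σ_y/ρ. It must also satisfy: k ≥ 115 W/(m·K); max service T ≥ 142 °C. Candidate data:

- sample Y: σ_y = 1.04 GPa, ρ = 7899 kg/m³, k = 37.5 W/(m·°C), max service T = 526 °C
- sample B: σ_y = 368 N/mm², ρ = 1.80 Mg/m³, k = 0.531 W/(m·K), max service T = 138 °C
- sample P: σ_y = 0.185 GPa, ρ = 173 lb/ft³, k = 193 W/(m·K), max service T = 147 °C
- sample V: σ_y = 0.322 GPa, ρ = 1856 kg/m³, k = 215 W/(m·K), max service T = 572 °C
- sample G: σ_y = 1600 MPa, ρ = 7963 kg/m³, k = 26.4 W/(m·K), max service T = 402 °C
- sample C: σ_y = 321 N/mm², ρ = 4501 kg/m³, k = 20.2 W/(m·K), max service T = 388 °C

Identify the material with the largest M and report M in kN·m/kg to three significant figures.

sample V, M = 173 kN·m/kg

Screen on constraints: k ≥ 115 W/(m·K); max service T ≥ 142 °C. Survivors: sample P, sample V.
After converting to SI:
  sample P: σ_y = 185.0 MPa, ρ = 2771 kg/m³
  sample V: σ_y = 322.0 MPa, ρ = 1856 kg/m³
  sample V: M = 173 kN·m/kg
  sample P: M = 66.8 kN·m/kg
The maximum is for sample V.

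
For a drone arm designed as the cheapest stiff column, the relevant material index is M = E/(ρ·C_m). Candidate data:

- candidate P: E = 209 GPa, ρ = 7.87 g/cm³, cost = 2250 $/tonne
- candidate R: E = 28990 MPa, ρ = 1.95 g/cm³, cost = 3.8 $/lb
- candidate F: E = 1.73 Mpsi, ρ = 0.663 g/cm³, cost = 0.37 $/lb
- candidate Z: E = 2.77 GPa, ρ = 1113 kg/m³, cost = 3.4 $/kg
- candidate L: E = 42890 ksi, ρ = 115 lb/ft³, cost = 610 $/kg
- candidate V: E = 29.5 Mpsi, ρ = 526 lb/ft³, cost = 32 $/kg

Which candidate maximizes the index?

candidate F

Normalizing units and computing the index:
  candidate P: E = 209.0 GPa, ρ = 7870 kg/m³, cost = 2.250 $/kg
  candidate R: E = 28.99 GPa, ρ = 1950 kg/m³, cost = 8.377 $/kg
  candidate F: E = 11.93 GPa, ρ = 663.0 kg/m³, cost = 0.8157 $/kg
  candidate Z: E = 2.770 GPa, ρ = 1113 kg/m³, cost = 3.400 $/kg
  candidate L: E = 295.7 GPa, ρ = 1842 kg/m³, cost = 610.0 $/kg
  candidate V: E = 203.4 GPa, ρ = 8426 kg/m³, cost = 32.00 $/kg
  candidate F: M = 22.1 MN·m per $
  candidate P: M = 11.8 MN·m per $
  candidate R: M = 1.77 MN·m per $
  candidate V: M = 0.754 MN·m per $
  candidate Z: M = 0.732 MN·m per $
  candidate L: M = 0.263 MN·m per $
Candidate F ranks first.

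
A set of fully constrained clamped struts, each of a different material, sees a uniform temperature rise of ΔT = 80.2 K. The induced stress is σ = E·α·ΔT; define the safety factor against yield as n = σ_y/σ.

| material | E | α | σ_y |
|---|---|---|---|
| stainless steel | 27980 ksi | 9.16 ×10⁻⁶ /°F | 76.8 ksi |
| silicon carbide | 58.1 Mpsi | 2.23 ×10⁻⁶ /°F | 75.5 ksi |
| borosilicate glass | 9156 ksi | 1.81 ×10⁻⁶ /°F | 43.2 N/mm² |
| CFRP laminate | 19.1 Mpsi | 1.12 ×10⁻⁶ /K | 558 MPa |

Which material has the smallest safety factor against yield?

Per material, after unit conversion:
  stainless steel: E = 192.9, α = 16.5, σ_y = 529.5 → σ = 255 MPa, n = 2.08
  silicon carbide: E = 400.6, α = 4.01, σ_y = 520.6 → σ = 129 MPa, n = 4.04
  borosilicate glass: E = 63.13, α = 3.26, σ_y = 43.20 → σ = 16.5 MPa, n = 2.62
  CFRP laminate: E = 131.7, α = 1.12, σ_y = 558.0 → σ = 11.8 MPa, n = 47.2
Smallest n: stainless steel with n = 2.08.

stainless steel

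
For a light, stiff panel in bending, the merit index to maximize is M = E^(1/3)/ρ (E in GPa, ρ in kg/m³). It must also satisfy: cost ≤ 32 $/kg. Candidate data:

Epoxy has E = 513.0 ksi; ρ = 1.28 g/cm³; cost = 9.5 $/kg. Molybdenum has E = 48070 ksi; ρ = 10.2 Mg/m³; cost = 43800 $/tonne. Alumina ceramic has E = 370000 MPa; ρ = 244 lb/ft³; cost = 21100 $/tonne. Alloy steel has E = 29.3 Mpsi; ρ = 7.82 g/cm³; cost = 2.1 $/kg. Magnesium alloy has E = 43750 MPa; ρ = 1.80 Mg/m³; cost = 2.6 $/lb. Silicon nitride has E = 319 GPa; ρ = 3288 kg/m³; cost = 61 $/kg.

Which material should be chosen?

magnesium alloy

Screen on constraints: cost ≤ 32 $/kg. Survivors: epoxy, alumina ceramic, alloy steel, magnesium alloy.
Putting every candidate on a common basis:
  epoxy: E = 3.537 GPa, ρ = 1280 kg/m³
  alumina ceramic: E = 370.0 GPa, ρ = 3909 kg/m³
  alloy steel: E = 202.0 GPa, ρ = 7820 kg/m³
  magnesium alloy: E = 43.75 GPa, ρ = 1800 kg/m³
  magnesium alloy: M = 1.96×10⁻³
  alumina ceramic: M = 1.84×10⁻³
  epoxy: M = 1.19×10⁻³
  alloy steel: M = 0.750×10⁻³
The maximum is for magnesium alloy.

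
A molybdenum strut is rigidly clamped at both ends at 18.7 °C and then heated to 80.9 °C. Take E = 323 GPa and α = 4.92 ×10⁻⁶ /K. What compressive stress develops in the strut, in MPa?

98.8 MPa

ΔT = 62.20 K. Constrained thermal stress σ = E·α·ΔT = 323.0×10³ MPa × 4.92×10⁻⁶ × 62.20 = 98.8 MPa (compressive).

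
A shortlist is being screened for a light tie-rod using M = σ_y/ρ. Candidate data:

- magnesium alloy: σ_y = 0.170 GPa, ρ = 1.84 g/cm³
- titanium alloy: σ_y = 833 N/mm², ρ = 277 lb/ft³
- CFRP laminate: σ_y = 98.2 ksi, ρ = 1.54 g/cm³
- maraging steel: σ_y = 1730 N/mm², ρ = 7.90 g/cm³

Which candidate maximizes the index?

Normalizing units and computing the index:
  magnesium alloy: σ_y = 170.0 MPa, ρ = 1840 kg/m³
  titanium alloy: σ_y = 833.0 MPa, ρ = 4437 kg/m³
  CFRP laminate: σ_y = 677.1 MPa, ρ = 1540 kg/m³
  maraging steel: σ_y = 1730 MPa, ρ = 7900 kg/m³
  CFRP laminate: M = 440 kN·m/kg
  maraging steel: M = 219 kN·m/kg
  titanium alloy: M = 188 kN·m/kg
  magnesium alloy: M = 92.4 kN·m/kg
Highest index: CFRP laminate.

CFRP laminate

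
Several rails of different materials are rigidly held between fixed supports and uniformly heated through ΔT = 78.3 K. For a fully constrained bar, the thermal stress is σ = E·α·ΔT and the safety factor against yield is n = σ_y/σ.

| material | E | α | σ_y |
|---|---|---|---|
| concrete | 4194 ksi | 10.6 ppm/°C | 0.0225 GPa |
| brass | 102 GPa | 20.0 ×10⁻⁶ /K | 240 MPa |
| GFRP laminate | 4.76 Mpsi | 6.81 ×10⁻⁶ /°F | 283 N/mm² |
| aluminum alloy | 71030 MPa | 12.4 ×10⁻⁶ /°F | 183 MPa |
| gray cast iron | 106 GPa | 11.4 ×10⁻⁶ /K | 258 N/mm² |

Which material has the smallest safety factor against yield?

Converting E to GPa, α to ×10⁻⁶/K, σ_y to MPa, then σ and n for each:
  concrete: E = 28.92, α = 10.6, σ_y = 22.50 → σ = 24.0 MPa, n = 0.937
  brass: E = 102.0, α = 20.0, σ_y = 240.0 → σ = 160 MPa, n = 1.50
  GFRP laminate: E = 32.82, α = 12.3, σ_y = 283.0 → σ = 31.5 MPa, n = 8.98
  aluminum alloy: E = 71.03, α = 22.3, σ_y = 183.0 → σ = 124 MPa, n = 1.47
  gray cast iron: E = 106.0, α = 11.4, σ_y = 258.0 → σ = 94.6 MPa, n = 2.73
The minimum is concrete at n = 0.937.

concrete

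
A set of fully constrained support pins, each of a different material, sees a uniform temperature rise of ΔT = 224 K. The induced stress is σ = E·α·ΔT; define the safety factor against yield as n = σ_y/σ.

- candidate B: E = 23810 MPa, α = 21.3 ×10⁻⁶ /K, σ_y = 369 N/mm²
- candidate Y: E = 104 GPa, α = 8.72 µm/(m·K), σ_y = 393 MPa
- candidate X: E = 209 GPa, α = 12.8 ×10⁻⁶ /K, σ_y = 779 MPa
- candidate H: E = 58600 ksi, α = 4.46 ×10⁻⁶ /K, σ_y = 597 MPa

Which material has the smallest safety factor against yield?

Per material, after unit conversion:
  candidate B: E = 23.81, α = 21.3, σ_y = 369.0 → σ = 114 MPa, n = 3.25
  candidate Y: E = 104.0, α = 8.72, σ_y = 393.0 → σ = 203 MPa, n = 1.93
  candidate X: E = 209.0, α = 12.8, σ_y = 779.0 → σ = 599 MPa, n = 1.30
  candidate H: E = 404.0, α = 4.46, σ_y = 597.0 → σ = 404 MPa, n = 1.48
The minimum is candidate X at n = 1.30.

candidate X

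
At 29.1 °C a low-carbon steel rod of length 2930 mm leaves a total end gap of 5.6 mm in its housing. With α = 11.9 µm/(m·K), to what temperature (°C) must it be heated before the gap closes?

190 °C

α·L₀·ΔT = 5.6 mm ⇒ ΔT = 5.6 / (11.9×10⁻⁶ × 2930.0) = 160.6 K.
T = 29.1 + 160.6 = 189.7 °C.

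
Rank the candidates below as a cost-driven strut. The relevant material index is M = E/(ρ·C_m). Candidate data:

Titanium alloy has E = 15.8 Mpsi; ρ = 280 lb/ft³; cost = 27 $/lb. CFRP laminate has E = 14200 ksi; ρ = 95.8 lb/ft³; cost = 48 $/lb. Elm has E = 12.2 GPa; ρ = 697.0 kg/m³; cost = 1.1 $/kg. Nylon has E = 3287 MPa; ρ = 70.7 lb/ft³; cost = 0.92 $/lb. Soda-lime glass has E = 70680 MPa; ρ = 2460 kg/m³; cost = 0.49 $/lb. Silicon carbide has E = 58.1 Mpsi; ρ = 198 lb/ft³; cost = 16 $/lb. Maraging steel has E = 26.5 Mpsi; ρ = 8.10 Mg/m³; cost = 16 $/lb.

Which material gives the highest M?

Convert each candidate to consistent units, then evaluate M:
  titanium alloy: E = 108.9 GPa, ρ = 4485 kg/m³, cost = 59.52 $/kg
  CFRP laminate: E = 97.91 GPa, ρ = 1535 kg/m³, cost = 105.8 $/kg
  elm: E = 12.20 GPa, ρ = 697.0 kg/m³, cost = 1.100 $/kg
  nylon: E = 3.287 GPa, ρ = 1133 kg/m³, cost = 2.028 $/kg
  soda-lime glass: E = 70.68 GPa, ρ = 2460 kg/m³, cost = 1.080 $/kg
  silicon carbide: E = 400.6 GPa, ρ = 3172 kg/m³, cost = 35.27 $/kg
  maraging steel: E = 182.7 GPa, ρ = 8100 kg/m³, cost = 35.27 $/kg
  soda-lime glass: M = 26.6 MN·m per $
  elm: M = 15.9 MN·m per $
  silicon carbide: M = 3.58 MN·m per $
  nylon: M = 1.43 MN·m per $
  maraging steel: M = 0.639 MN·m per $
  CFRP laminate: M = 0.603 MN·m per $
  titanium alloy: M = 0.408 MN·m per $
Soda-lime glass has the largest M.

soda-lime glass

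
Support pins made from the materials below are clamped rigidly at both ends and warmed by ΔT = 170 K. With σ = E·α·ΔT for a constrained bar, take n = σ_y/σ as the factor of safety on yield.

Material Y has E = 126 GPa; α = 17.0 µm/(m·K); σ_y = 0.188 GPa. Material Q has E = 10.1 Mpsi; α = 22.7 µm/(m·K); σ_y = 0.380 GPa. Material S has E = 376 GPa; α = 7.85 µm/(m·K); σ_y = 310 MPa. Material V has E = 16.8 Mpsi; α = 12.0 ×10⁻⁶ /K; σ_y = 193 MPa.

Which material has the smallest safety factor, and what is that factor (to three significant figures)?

Per material, after unit conversion:
  material Y: E = 126.0, α = 17.0, σ_y = 188.0 → σ = 364 MPa, n = 0.516
  material Q: E = 69.64, α = 22.7, σ_y = 380.0 → σ = 269 MPa, n = 1.41
  material S: E = 376.0, α = 7.85, σ_y = 310.0 → σ = 502 MPa, n = 0.618
  material V: E = 115.8, α = 12.0, σ_y = 193.0 → σ = 236 MPa, n = 0.817
Material Y has the lowest safety factor, n = 0.516.

material Y, n = 0.516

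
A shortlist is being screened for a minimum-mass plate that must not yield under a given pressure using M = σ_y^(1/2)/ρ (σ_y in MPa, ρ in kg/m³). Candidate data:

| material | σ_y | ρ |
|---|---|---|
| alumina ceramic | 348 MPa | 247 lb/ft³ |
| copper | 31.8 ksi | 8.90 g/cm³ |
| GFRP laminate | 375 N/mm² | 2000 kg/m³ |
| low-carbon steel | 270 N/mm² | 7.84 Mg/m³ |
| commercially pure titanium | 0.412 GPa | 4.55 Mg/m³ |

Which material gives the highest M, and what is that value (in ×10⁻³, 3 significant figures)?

GFRP laminate, M = 9.68×10⁻³

Convert each candidate to consistent units, then evaluate M:
  alumina ceramic: σ_y = 348.0 MPa, ρ = 3957 kg/m³
  copper: σ_y = 219.3 MPa, ρ = 8900 kg/m³
  GFRP laminate: σ_y = 375.0 MPa, ρ = 2000 kg/m³
  low-carbon steel: σ_y = 270.0 MPa, ρ = 7840 kg/m³
  commercially pure titanium: σ_y = 412.0 MPa, ρ = 4550 kg/m³
  GFRP laminate: M = 9.68×10⁻³
  alumina ceramic: M = 4.71×10⁻³
  commercially pure titanium: M = 4.46×10⁻³
  low-carbon steel: M = 2.10×10⁻³
  copper: M = 1.66×10⁻³
Highest index: GFRP laminate.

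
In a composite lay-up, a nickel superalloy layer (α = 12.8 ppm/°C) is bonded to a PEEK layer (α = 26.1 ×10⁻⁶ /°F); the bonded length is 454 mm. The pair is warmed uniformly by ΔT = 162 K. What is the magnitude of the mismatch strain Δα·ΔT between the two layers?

5.54×10⁻³

PEEK: α = 26.1×10⁻⁶/°F × 9/5 = 47.0×10⁻⁶/K.
Δα = |12.8 − 47.0|×10⁻⁶/K = 34.2×10⁻⁶/K.
Mismatch strain = Δα·ΔT = 34.2×10⁻⁶ × 162.0 = 5.54×10⁻³.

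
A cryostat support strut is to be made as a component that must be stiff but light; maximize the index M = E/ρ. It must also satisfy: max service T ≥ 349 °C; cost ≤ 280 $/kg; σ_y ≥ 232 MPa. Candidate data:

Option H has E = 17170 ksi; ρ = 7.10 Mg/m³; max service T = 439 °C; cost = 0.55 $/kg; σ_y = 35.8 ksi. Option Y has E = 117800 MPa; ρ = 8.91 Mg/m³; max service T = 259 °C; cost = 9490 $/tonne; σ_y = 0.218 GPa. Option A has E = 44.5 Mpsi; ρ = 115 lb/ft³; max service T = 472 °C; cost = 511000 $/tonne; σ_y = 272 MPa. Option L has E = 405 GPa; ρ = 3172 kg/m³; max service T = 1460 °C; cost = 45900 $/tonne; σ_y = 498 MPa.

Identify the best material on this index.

Screen on constraints: max service T ≥ 349 °C; cost ≤ 280 $/kg; σ_y ≥ 232 MPa. Survivors: option H, option L.
After converting to SI:
  option H: E = 118.4 GPa, ρ = 7100 kg/m³
  option L: E = 405.0 GPa, ρ = 3172 kg/m³
  option L: M = 128 MN·m/kg
  option H: M = 16.7 MN·m/kg
Option L ranks first.

option L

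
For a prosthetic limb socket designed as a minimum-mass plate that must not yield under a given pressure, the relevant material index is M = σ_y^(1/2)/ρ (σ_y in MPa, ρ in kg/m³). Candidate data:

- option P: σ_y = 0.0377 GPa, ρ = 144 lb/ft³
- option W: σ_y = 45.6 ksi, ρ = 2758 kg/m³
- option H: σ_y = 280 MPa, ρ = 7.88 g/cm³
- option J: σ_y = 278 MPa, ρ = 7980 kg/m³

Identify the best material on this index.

Putting every candidate on a common basis:
  option P: σ_y = 37.70 MPa, ρ = 2307 kg/m³
  option W: σ_y = 314.4 MPa, ρ = 2758 kg/m³
  option H: σ_y = 280.0 MPa, ρ = 7880 kg/m³
  option J: σ_y = 278.0 MPa, ρ = 7980 kg/m³
  option W: M = 6.43×10⁻³
  option P: M = 2.66×10⁻³
  option H: M = 2.12×10⁻³
  option J: M = 2.09×10⁻³
The maximum is for option W.

option W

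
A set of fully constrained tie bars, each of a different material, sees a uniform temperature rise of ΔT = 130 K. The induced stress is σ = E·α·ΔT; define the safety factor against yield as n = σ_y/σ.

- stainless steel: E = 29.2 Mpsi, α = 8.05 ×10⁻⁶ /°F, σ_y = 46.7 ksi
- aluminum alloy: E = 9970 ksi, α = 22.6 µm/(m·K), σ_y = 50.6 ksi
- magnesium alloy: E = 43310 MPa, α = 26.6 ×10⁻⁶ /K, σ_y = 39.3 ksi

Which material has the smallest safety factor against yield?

In consistent units (E in GPa, α in ×10⁻⁶/K, σ_y in MPa):
  stainless steel: E = 201.3, α = 14.5, σ_y = 322.0 → σ = 379 MPa, n = 0.849
  aluminum alloy: E = 68.74, α = 22.6, σ_y = 348.9 → σ = 202 MPa, n = 1.73
  magnesium alloy: E = 43.31, α = 26.6, σ_y = 271.0 → σ = 150 MPa, n = 1.81
Stainless steel has the lowest safety factor, n = 0.849.

stainless steel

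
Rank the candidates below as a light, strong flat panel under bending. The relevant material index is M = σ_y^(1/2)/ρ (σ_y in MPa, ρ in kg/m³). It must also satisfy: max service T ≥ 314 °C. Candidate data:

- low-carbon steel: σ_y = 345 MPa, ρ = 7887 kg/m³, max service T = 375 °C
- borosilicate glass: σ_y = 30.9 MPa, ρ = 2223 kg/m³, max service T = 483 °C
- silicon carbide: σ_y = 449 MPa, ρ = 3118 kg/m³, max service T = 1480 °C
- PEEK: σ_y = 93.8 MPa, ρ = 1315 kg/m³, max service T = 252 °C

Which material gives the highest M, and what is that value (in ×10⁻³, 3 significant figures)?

Screen on constraints: max service T ≥ 314 °C. Survivors: low-carbon steel, borosilicate glass, silicon carbide.
Evaluate M for each candidate:
  silicon carbide: M = 6.80×10⁻³
  borosilicate glass: M = 2.50×10⁻³
  low-carbon steel: M = 2.36×10⁻³
Silicon carbide has the largest M.

silicon carbide, M = 6.80×10⁻³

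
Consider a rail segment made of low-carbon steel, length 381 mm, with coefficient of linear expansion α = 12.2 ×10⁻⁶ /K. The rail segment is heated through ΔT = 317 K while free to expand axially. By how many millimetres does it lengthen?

1.47 mm

ΔL = α·L₀·ΔT = 12.2×10⁻⁶ × 381 mm × 317.0 K = 1.47 mm.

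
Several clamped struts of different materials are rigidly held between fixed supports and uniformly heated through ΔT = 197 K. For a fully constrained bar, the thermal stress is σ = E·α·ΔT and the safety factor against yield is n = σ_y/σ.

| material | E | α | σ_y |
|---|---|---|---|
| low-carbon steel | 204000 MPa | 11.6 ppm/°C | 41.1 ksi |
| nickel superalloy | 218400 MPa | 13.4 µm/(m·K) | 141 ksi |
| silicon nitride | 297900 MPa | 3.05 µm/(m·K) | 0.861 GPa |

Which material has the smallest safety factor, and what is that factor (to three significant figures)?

With everything in SI (GPa, ×10⁻⁶/K, MPa):
  low-carbon steel: E = 204.0, α = 11.6, σ_y = 283.4 → σ = 466 MPa, n = 0.608
  nickel superalloy: E = 218.4, α = 13.4, σ_y = 972.2 → σ = 577 MPa, n = 1.69
  silicon nitride: E = 297.9, α = 3.05, σ_y = 861.0 → σ = 179 MPa, n = 4.81
Low-carbon steel has the lowest safety factor, n = 0.608.

low-carbon steel, n = 0.608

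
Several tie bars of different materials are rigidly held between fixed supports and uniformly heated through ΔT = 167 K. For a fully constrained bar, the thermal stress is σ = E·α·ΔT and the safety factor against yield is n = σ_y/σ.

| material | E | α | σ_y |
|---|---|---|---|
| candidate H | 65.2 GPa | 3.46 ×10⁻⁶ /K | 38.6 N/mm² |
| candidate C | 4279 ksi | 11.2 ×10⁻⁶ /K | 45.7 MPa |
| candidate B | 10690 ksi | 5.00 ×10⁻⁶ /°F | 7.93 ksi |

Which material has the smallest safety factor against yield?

Per material, after unit conversion:
  candidate H: E = 65.20, α = 3.46, σ_y = 38.60 → σ = 37.7 MPa, n = 1.02
  candidate C: E = 29.50, α = 11.2, σ_y = 45.70 → σ = 55.2 MPa, n = 0.828
  candidate B: E = 73.70, α = 9.00, σ_y = 54.68 → σ = 111 MPa, n = 0.494
Candidate B has the lowest safety factor, n = 0.494.

candidate B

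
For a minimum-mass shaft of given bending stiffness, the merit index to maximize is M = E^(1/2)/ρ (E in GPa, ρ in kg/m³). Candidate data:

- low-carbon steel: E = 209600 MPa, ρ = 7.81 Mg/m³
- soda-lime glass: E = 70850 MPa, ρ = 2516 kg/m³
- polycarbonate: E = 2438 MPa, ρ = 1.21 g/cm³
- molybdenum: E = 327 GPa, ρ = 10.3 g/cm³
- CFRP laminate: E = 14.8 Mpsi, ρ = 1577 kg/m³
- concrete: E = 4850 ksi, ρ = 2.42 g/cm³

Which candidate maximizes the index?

Putting every candidate on a common basis:
  low-carbon steel: E = 209.6 GPa, ρ = 7810 kg/m³
  soda-lime glass: E = 70.85 GPa, ρ = 2516 kg/m³
  polycarbonate: E = 2.438 GPa, ρ = 1210 kg/m³
  molybdenum: E = 327.0 GPa, ρ = 10300 kg/m³
  CFRP laminate: E = 102.0 GPa, ρ = 1577 kg/m³
  concrete: E = 33.44 GPa, ρ = 2420 kg/m³
  CFRP laminate: M = 6.41×10⁻³
  soda-lime glass: M = 3.35×10⁻³
  concrete: M = 2.39×10⁻³
  low-carbon steel: M = 1.85×10⁻³
  molybdenum: M = 1.76×10⁻³
  polycarbonate: M = 1.29×10⁻³
CFRP laminate has the largest M.

CFRP laminate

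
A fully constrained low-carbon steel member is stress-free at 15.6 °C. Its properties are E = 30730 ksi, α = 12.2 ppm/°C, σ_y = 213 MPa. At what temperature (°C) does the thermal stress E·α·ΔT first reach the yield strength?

E = 30730 ksi = 211.9 GPa.
E·α·ΔT = 213.0 MPa ⇒ ΔT = 213.0 / (211.9×10³ × 12.2×10⁻⁶) = 82.40 K.
T = 15.6 + 82.40 = 98.00 °C.

98.0 °C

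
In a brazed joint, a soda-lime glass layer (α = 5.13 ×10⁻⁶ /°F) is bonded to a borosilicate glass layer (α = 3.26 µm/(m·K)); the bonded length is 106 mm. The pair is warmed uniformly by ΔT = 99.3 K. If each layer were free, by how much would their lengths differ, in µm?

62.9 µm

soda-lime glass: α = 5.13×10⁻⁶/°F × 9/5 = 9.23×10⁻⁶/K.
Δα = |9.23 − 3.26|×10⁻⁶/K = 5.97×10⁻⁶/K.
ΔL_mismatch = Δα·L·ΔT = 5.97×10⁻⁶ × 106.0 mm × 99.3 K = 62.9 µm.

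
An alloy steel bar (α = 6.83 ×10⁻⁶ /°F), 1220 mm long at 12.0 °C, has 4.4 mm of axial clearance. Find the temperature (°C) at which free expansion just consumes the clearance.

305 °C

α = 6.83×10⁻⁶/°F × 9/5 = 12.3×10⁻⁶/K.
α·L₀·ΔT = 4.4 mm ⇒ ΔT = 4.4 / (12.3×10⁻⁶ × 1220.0) = 293.4 K.
T = 12.0 + 293.4 = 305.4 °C.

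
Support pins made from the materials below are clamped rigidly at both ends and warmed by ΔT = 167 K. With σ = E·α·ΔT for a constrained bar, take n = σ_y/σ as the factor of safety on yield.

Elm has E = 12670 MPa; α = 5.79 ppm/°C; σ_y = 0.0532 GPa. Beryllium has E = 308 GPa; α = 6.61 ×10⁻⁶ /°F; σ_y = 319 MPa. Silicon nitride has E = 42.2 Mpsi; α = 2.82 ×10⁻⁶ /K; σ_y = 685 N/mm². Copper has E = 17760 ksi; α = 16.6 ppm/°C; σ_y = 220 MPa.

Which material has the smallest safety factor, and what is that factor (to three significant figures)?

beryllium, n = 0.521

In consistent units (E in GPa, α in ×10⁻⁶/K, σ_y in MPa):
  elm: E = 12.67, α = 5.79, σ_y = 53.20 → σ = 12.3 MPa, n = 4.34
  beryllium: E = 308.0, α = 11.9, σ_y = 319.0 → σ = 612 MPa, n = 0.521
  silicon nitride: E = 291.0, α = 2.82, σ_y = 685.0 → σ = 137 MPa, n = 5.00
  copper: E = 122.5, α = 16.6, σ_y = 220.0 → σ = 339 MPa, n = 0.648
The minimum is beryllium at n = 0.521.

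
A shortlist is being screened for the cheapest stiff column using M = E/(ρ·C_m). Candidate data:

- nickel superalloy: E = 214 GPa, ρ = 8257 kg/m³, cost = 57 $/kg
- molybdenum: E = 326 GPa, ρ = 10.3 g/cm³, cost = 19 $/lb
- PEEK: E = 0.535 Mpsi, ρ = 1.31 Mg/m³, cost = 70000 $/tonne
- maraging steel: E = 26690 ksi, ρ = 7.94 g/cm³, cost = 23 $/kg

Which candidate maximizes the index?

maraging steel

Putting every candidate on a common basis:
  nickel superalloy: E = 214.0 GPa, ρ = 8257 kg/m³, cost = 57.00 $/kg
  molybdenum: E = 326.0 GPa, ρ = 10300 kg/m³, cost = 41.89 $/kg
  PEEK: E = 3.689 GPa, ρ = 1310 kg/m³, cost = 70.00 $/kg
  maraging steel: E = 184.0 GPa, ρ = 7940 kg/m³, cost = 23.00 $/kg
  maraging steel: M = 1.01 MN·m per $
  molybdenum: M = 0.756 MN·m per $
  nickel superalloy: M = 0.455 MN·m per $
  PEEK: M = 0.0402 MN·m per $
Highest index: maraging steel.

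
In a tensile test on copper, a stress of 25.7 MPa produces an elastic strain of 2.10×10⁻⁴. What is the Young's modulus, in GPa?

122 GPa

E = σ/ε = 25.7 MPa / 2.10×10⁻⁴ = 122400 MPa = 122 GPa.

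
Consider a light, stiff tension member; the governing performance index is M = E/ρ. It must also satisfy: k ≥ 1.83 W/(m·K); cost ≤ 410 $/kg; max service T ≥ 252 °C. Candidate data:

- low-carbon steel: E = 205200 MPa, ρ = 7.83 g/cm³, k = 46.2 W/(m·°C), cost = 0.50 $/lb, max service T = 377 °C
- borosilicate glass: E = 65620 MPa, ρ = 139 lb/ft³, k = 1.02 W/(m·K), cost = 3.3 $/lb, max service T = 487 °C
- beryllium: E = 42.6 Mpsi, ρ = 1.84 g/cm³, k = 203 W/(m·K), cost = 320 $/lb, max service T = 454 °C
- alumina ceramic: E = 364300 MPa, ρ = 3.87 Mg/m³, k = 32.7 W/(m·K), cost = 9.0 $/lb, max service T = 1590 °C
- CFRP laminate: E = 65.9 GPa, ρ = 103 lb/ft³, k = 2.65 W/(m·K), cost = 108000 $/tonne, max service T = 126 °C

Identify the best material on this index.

alumina ceramic

Screen on constraints: k ≥ 1.83 W/(m·K); cost ≤ 410 $/kg; max service T ≥ 252 °C. Survivors: low-carbon steel, alumina ceramic.
Putting every candidate on a common basis:
  low-carbon steel: E = 205.2 GPa, ρ = 7830 kg/m³
  alumina ceramic: E = 364.3 GPa, ρ = 3870 kg/m³
  alumina ceramic: M = 94.1 MN·m/kg
  low-carbon steel: M = 26.2 MN·m/kg
The maximum is for alumina ceramic.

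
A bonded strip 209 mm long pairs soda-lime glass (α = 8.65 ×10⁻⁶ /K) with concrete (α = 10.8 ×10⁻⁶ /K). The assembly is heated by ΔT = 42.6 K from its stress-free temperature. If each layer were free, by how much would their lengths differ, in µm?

19.1 µm

Δα = |8.65 − 10.8|×10⁻⁶/K = 2.15×10⁻⁶/K.
ΔL_mismatch = Δα·L·ΔT = 2.15×10⁻⁶ × 209.0 mm × 42.6 K = 19.1 µm.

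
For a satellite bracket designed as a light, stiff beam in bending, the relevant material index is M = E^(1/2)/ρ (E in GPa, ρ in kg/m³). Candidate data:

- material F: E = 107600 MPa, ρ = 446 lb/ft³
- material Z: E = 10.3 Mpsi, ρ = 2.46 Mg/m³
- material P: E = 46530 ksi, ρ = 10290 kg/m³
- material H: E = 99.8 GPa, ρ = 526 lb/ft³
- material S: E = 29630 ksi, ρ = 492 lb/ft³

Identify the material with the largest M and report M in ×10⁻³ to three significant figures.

material Z, M = 3.43×10⁻³

After converting to SI:
  material F: E = 107.6 GPa, ρ = 7144 kg/m³
  material Z: E = 71.02 GPa, ρ = 2460 kg/m³
  material P: E = 320.8 GPa, ρ = 10290 kg/m³
  material H: E = 99.80 GPa, ρ = 8426 kg/m³
  material S: E = 204.3 GPa, ρ = 7881 kg/m³
  material Z: M = 3.43×10⁻³
  material S: M = 1.81×10⁻³
  material P: M = 1.74×10⁻³
  material F: M = 1.45×10⁻³
  material H: M = 1.19×10⁻³
Material Z ranks first.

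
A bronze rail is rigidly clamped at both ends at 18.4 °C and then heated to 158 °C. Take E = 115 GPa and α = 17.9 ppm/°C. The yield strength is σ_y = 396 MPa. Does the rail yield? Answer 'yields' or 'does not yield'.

does not yield

ΔT = 139.6 K. Constrained thermal stress σ = E·α·ΔT = 115.0×10³ MPa × 17.9×10⁻⁶ × 139.6 = 287 MPa (compressive).
Compare to σ_y = 396 MPa: σ < σ_y, so it does not yield.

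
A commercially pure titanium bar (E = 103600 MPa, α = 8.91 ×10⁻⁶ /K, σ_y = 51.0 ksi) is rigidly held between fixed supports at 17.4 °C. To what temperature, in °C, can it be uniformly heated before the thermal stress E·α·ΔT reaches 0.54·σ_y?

E = 103600 MPa = 103.6 GPa.
σ_y = 51.0 ksi = 351.6 MPa.
E·α·ΔT = 189.9 MPa ⇒ ΔT = 189.9 / (103.6×10³ × 8.91×10⁻⁶) = 205.7 K.
T = 17.4 + 205.7 = 223.1 °C.

223 °C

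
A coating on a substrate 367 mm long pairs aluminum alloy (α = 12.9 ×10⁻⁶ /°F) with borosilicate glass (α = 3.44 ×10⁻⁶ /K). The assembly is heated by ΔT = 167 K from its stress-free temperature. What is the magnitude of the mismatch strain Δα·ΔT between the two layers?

aluminum alloy: α = 12.9×10⁻⁶/°F × 9/5 = 23.2×10⁻⁶/K.
Δα = |23.2 − 3.44|×10⁻⁶/K = 19.8×10⁻⁶/K.
Mismatch strain = Δα·ΔT = 19.8×10⁻⁶ × 167.0 = 3.30×10⁻³.

3.30×10⁻³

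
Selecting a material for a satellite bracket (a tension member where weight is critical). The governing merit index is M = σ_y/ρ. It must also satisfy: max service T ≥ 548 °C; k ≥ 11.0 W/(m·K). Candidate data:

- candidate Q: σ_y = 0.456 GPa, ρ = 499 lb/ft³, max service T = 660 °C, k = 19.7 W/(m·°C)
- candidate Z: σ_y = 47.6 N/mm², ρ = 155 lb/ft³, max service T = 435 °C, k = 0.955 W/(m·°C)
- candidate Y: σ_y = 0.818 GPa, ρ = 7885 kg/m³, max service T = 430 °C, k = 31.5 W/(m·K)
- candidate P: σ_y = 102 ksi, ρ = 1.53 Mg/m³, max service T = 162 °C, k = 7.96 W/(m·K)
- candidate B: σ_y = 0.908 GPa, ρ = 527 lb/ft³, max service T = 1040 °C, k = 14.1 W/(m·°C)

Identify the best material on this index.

Screen on constraints: max service T ≥ 548 °C; k ≥ 11.0 W/(m·K). Survivors: candidate Q, candidate B.
Convert each candidate to consistent units, then evaluate M:
  candidate Q: σ_y = 456.0 MPa, ρ = 7993 kg/m³
  candidate B: σ_y = 908.0 MPa, ρ = 8442 kg/m³
  candidate B: M = 108 kN·m/kg
  candidate Q: M = 57.0 kN·m/kg
The maximum is for candidate B.

candidate B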